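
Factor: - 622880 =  - 2^5 * 5^1*17^1 *229^1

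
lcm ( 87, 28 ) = 2436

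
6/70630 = 3/35315 = 0.00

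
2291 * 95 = 217645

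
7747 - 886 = 6861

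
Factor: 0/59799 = 0^1  =  0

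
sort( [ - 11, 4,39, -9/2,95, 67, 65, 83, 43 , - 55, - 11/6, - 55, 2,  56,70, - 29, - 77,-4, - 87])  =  [ - 87, - 77,-55, - 55  , - 29, - 11, - 9/2 ,-4, - 11/6, 2 , 4, 39, 43 , 56, 65 , 67, 70,83, 95]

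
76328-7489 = 68839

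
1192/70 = 596/35 = 17.03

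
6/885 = 2/295 = 0.01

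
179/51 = 3  +  26/51 = 3.51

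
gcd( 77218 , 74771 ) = 1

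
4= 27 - 23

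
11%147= 11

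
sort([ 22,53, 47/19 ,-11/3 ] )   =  [-11/3, 47/19, 22,53]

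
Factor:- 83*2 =-166  =  -2^1*83^1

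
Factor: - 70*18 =-2^2*3^2*5^1 * 7^1 = -  1260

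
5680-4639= 1041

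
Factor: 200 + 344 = 544  =  2^5* 17^1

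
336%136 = 64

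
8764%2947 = 2870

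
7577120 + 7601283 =15178403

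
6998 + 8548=15546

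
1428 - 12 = 1416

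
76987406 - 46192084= 30795322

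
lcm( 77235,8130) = 154470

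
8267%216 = 59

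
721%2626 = 721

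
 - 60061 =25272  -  85333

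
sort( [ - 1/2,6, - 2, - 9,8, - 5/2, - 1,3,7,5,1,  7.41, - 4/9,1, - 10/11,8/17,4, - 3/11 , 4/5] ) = [ - 9, - 5/2, - 2, - 1, - 10/11,-1/2, - 4/9, - 3/11,8/17,4/5,1 , 1,3, 4,5,6, 7,7.41,8]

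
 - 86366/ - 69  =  1251 + 47/69 = 1251.68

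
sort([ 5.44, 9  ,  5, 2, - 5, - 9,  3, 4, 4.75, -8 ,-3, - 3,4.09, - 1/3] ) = [ - 9,-8,- 5, - 3 ,  -  3 , - 1/3, 2,3,4 , 4.09, 4.75, 5, 5.44, 9] 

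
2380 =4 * 595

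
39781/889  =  44 + 95/127 = 44.75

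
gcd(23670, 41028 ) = 1578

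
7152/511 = 7152/511 = 14.00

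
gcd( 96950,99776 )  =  2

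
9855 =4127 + 5728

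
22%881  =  22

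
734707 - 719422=15285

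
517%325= 192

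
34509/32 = 34509/32 = 1078.41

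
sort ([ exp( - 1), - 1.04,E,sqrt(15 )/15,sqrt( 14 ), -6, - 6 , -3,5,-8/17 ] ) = [- 6, - 6, - 3,  -  1.04,-8/17,sqrt(15)/15,exp(-1) , E,sqrt( 14),  5]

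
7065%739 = 414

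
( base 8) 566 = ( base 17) 150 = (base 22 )H0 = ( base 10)374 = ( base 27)DN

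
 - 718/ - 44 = 16+7/22 = 16.32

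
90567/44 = 90567/44 =2058.34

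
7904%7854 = 50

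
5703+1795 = 7498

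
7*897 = 6279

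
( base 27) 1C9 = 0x426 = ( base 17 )3b8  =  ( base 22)246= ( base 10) 1062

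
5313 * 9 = 47817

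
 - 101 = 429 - 530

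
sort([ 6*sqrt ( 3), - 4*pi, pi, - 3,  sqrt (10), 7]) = [ - 4*pi, - 3, pi, sqrt(10), 7,6*sqrt( 3) ]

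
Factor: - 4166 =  - 2^1*2083^1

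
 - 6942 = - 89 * 78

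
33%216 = 33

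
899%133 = 101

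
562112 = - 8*(- 70264)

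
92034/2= 46017 = 46017.00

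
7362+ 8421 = 15783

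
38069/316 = 120 + 149/316 = 120.47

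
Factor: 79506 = 2^1*3^2*7^1*631^1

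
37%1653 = 37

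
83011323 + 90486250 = 173497573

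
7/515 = 7/515 = 0.01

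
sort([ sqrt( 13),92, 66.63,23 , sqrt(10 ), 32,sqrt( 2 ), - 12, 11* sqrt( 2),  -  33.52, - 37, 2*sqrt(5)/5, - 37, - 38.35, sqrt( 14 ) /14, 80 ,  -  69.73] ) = [ - 69.73,  -  38.35,-37 ,  -  37, - 33.52, - 12, sqrt( 14)/14,2*sqrt( 5)/5,sqrt(2 ) , sqrt( 10),sqrt( 13), 11*sqrt( 2 ),23,32, 66.63, 80,92] 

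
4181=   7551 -3370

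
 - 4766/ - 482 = 2383/241 = 9.89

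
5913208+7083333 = 12996541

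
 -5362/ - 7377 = 5362/7377 = 0.73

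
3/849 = 1/283 = 0.00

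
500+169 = 669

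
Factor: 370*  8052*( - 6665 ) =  - 19856634600 = - 2^3*3^1*5^2*11^1 * 31^1*37^1*43^1*61^1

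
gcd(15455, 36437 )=1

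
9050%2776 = 722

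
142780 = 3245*44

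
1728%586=556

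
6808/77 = 88 + 32/77 = 88.42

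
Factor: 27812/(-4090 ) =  - 34/5 = - 2^1 * 5^(-1) *17^1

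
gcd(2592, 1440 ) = 288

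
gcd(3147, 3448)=1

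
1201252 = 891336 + 309916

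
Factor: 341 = 11^1*31^1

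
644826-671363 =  - 26537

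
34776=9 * 3864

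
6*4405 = 26430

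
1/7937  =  1/7937=0.00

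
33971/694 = 33971/694 = 48.95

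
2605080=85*30648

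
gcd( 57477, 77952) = 21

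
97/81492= 97/81492= 0.00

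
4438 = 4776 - 338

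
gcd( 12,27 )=3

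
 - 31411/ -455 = 69+16/455 = 69.04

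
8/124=2/31 = 0.06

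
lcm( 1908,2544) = 7632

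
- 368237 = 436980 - 805217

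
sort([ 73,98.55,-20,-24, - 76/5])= [-24,-20, - 76/5, 73,98.55 ]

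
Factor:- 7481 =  - 7481^1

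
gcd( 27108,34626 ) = 6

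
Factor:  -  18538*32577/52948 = - 2^ (-1 )*3^1 * 7^(  -  1 )*13^1*23^1*61^( - 1)*10859^1 = - 9740523/854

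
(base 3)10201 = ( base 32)34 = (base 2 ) 1100100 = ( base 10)100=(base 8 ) 144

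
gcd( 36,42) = 6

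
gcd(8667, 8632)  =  1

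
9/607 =9/607=0.01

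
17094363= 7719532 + 9374831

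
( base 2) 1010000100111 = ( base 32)517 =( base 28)6g7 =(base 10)5159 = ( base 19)E5A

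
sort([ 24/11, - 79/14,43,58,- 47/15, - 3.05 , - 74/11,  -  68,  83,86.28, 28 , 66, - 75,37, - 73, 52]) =[ - 75, - 73, - 68, - 74/11,-79/14, - 47/15, - 3.05,24/11,28,37, 43,52,58, 66, 83, 86.28]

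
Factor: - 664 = -2^3*83^1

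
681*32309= 22002429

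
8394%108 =78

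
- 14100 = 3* ( - 4700 ) 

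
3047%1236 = 575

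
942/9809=942/9809 = 0.10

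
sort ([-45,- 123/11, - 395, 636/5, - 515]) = [-515, - 395,-45, - 123/11 , 636/5] 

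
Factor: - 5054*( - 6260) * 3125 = 2^3* 5^6*7^1* 19^2* 313^1 = 98868875000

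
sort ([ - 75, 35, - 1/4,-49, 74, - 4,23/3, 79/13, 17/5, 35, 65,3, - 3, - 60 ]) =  [- 75, - 60, - 49, - 4, - 3,- 1/4, 3,  17/5,79/13,23/3,35,35,65,  74] 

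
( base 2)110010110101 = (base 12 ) 1a71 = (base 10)3253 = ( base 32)35l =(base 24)5fd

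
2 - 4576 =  - 4574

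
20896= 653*32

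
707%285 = 137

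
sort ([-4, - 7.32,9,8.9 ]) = [ -7.32,-4,8.9,9 ] 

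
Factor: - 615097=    - 7^2*12553^1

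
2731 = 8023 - 5292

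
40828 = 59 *692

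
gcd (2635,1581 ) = 527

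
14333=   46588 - 32255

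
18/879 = 6/293 = 0.02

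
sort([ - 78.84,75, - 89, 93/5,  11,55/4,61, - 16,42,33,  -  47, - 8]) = [ - 89, - 78.84, - 47,-16, - 8, 11,55/4, 93/5, 33, 42,61,75 ] 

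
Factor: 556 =2^2*139^1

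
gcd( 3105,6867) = 9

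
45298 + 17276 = 62574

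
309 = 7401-7092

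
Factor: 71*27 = 1917 = 3^3 * 71^1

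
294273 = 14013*21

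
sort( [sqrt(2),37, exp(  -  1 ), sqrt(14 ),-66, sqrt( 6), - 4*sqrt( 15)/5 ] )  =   [ - 66, - 4*sqrt(15) /5,exp( - 1),sqrt(2 ),sqrt( 6), sqrt( 14),37]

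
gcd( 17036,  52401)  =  1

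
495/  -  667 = -495/667 = - 0.74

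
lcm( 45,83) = 3735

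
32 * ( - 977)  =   - 31264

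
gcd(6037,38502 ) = 1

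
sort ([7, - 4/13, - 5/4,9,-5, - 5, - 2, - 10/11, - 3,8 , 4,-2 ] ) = [ - 5, - 5, - 3, - 2, - 2, - 5/4, - 10/11, - 4/13, 4, 7, 8, 9 ]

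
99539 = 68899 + 30640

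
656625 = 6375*103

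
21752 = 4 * 5438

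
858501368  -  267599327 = 590902041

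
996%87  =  39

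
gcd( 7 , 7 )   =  7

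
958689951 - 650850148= 307839803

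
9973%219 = 118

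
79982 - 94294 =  - 14312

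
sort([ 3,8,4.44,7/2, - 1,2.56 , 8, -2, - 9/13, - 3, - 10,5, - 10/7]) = [ - 10, - 3, - 2, - 10/7, - 1, - 9/13,2.56,3,7/2, 4.44, 5, 8, 8] 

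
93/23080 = 93/23080 = 0.00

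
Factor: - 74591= - 11^1*6781^1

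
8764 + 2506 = 11270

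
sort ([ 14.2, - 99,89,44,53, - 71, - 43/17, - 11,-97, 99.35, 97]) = [ - 99,-97, - 71 , - 11,-43/17,  14.2,44,53,  89, 97,99.35]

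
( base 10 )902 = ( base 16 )386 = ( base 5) 12102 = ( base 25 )1B2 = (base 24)1DE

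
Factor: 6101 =6101^1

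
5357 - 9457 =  - 4100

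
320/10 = 32 = 32.00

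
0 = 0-0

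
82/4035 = 82/4035 = 0.02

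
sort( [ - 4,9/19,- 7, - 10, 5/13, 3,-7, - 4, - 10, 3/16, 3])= [-10,-10,-7,-7,- 4  ,-4, 3/16,  5/13, 9/19, 3 , 3]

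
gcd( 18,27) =9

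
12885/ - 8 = -12885/8 = - 1610.62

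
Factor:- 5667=- 3^1*1889^1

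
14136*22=310992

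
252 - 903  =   - 651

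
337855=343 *985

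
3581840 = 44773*80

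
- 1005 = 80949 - 81954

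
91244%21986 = 3300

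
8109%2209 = 1482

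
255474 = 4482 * 57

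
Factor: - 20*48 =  - 2^6*3^1 * 5^1 = - 960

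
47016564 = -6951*( - 6764) 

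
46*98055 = 4510530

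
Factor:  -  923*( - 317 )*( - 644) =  - 2^2*7^1*13^1*23^1*71^1*317^1 = -188428604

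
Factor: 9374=2^1*43^1*109^1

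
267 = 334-67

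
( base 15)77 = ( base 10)112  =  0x70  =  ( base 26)48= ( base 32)3g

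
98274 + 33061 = 131335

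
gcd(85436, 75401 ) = 1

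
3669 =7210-3541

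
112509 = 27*4167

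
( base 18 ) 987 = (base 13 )151C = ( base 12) 1937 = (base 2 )101111111011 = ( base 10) 3067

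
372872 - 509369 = - 136497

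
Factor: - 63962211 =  - 3^1*17^1*1254161^1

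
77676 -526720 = -449044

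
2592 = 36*72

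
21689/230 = 943/10=94.30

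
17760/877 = 20+220/877 =20.25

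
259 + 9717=9976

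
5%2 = 1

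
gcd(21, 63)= 21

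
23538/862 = 27 + 132/431 = 27.31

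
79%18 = 7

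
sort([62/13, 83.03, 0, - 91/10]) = [ - 91/10  ,  0 , 62/13, 83.03 ]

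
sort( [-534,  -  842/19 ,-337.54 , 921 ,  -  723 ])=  [ - 723, - 534, - 337.54, - 842/19 , 921] 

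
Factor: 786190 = 2^1*5^1 *29^1*2711^1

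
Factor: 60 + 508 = 2^3*71^1   =  568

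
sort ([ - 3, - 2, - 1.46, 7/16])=[- 3, - 2, - 1.46 , 7/16 ]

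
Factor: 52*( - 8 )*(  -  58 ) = 2^6*13^1*29^1 = 24128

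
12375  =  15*825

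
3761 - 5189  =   - 1428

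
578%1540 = 578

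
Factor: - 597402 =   -  2^1*3^3*13^1*23^1*37^1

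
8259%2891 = 2477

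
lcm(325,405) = 26325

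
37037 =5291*7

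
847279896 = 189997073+657282823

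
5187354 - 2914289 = 2273065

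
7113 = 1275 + 5838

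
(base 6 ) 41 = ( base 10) 25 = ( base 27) P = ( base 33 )p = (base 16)19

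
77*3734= 287518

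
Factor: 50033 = 50033^1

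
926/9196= 463/4598 = 0.10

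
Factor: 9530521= 7^1*11^1*13^1*9521^1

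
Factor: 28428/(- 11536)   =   - 2^( - 2 )*3^1*7^ ( - 1)*23^1 = - 69/28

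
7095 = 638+6457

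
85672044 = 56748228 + 28923816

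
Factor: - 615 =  - 3^1*5^1*41^1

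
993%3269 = 993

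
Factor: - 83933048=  - 2^3*151^1*69481^1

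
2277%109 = 97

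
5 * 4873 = 24365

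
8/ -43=-8/43 = -0.19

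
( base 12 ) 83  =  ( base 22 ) 4b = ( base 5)344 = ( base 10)99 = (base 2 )1100011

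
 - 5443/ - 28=5443/28= 194.39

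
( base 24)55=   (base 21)5k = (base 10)125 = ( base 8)175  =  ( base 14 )8d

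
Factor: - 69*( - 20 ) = 1380 = 2^2 * 3^1*5^1 * 23^1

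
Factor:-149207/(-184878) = 2^( - 1) * 3^(-2)*19^1 * 7853^1*10271^( - 1)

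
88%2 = 0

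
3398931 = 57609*59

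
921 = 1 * 921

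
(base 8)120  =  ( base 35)2a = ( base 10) 80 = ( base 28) 2O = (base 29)2M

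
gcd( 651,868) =217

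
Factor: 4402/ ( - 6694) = -2201/3347 = -31^1*71^1  *  3347^( - 1) 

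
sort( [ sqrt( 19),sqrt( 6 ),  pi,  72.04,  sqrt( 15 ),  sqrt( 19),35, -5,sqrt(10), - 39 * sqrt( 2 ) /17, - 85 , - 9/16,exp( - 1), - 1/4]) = [ - 85 ,  -  5,  -  39*sqrt( 2)/17, - 9/16, - 1/4,exp( - 1), sqrt (6 ),pi,sqrt (10 ), sqrt ( 15), sqrt( 19),sqrt( 19 ) , 35,72.04]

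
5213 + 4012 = 9225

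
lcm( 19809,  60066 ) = 1862046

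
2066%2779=2066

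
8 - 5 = 3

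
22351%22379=22351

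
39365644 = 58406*674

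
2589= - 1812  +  4401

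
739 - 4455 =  - 3716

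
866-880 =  - 14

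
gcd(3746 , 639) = 1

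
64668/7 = 64668/7 = 9238.29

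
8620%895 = 565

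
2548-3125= - 577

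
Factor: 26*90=2^2*3^2*5^1*13^1 = 2340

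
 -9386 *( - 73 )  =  685178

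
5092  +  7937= 13029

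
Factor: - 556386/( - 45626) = 3^1 * 7^( - 1 )*47^1*1973^1*3259^( - 1 )=278193/22813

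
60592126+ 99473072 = 160065198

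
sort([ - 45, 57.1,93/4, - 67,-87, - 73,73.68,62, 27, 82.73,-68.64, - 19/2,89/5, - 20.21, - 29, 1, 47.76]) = [ - 87, - 73,-68.64,  -  67, - 45,-29 ,-20.21,-19/2,1,89/5, 93/4, 27,47.76,57.1, 62, 73.68,82.73 ]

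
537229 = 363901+173328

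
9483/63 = 150+11/21= 150.52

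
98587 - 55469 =43118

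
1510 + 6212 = 7722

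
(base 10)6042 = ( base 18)10BC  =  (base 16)179a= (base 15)1BCC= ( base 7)23421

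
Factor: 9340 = 2^2 *5^1*467^1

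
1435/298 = 4+243/298 = 4.82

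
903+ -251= 652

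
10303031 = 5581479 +4721552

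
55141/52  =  55141/52 = 1060.40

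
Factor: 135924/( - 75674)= - 282/157 = - 2^1 * 3^1*47^1*157^( - 1)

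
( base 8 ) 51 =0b101001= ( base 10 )41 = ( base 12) 35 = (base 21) 1k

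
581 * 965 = 560665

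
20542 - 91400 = -70858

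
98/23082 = 49/11541 = 0.00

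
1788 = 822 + 966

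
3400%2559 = 841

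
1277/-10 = - 128  +  3/10 = - 127.70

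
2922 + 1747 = 4669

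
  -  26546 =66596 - 93142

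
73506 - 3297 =70209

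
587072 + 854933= 1442005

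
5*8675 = 43375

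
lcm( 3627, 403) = 3627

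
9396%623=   51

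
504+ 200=704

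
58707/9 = 6523 = 6523.00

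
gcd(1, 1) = 1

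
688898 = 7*98414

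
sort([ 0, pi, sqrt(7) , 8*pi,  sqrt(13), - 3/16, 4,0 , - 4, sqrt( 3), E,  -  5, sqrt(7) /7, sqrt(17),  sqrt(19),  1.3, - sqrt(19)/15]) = [- 5,-4, - sqrt (19) /15, - 3/16,0, 0 , sqrt( 7)/7,  1.3, sqrt(3), sqrt( 7),  E , pi  ,  sqrt(13) , 4,sqrt(17 ),sqrt(19) , 8*pi ]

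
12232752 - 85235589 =  -  73002837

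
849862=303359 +546503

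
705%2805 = 705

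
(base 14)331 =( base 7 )1561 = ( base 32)JN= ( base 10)631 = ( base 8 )1167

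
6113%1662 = 1127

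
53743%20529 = 12685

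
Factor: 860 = 2^2 *5^1*43^1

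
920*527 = 484840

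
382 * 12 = 4584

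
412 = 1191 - 779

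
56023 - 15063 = 40960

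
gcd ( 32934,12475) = 499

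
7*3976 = 27832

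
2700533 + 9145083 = 11845616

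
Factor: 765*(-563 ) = -430695 = -  3^2*5^1*17^1*563^1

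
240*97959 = 23510160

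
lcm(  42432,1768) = 42432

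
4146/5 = 829 + 1/5= 829.20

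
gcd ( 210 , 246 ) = 6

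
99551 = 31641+67910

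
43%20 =3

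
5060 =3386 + 1674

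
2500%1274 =1226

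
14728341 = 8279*1779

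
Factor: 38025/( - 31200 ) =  - 2^( -5)*3^1*13^1 = - 39/32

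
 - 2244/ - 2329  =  132/137 =0.96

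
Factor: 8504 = 2^3*1063^1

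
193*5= 965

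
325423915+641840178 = 967264093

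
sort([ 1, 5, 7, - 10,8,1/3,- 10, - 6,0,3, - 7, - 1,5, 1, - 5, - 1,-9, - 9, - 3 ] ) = [ - 10,  -  10 ,-9, - 9, - 7, - 6, - 5, - 3,  -  1, - 1,0,1/3,1,1, 3,5, 5, 7, 8 ]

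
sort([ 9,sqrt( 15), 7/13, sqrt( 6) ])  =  [ 7/13 , sqrt( 6),sqrt(15 ),9] 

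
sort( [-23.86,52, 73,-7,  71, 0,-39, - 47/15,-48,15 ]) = [ - 48, - 39, - 23.86,- 7,  -  47/15,0, 15,52,71,73]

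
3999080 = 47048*85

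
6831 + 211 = 7042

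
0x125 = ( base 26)B7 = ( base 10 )293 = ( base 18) g5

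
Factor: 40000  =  2^6*5^4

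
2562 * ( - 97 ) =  - 248514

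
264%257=7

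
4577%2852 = 1725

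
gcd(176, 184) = 8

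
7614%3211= 1192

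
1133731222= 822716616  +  311014606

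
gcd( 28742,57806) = 14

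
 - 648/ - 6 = 108/1 =108.00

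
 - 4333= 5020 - 9353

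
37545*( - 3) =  - 112635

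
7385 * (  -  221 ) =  - 1632085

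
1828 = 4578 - 2750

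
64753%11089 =9308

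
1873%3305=1873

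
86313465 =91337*945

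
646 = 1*646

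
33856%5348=1768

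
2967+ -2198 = 769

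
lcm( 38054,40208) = 2131024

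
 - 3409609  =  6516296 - 9925905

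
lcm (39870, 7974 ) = 39870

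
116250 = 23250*5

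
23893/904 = 26+389/904 = 26.43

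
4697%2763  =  1934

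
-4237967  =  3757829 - 7995796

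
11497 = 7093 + 4404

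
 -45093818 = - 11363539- 33730279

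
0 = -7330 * 0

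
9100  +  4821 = 13921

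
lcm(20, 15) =60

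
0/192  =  0 = 0.00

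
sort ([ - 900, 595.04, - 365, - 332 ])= [ - 900, - 365, - 332, 595.04]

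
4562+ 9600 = 14162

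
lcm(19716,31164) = 966084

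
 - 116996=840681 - 957677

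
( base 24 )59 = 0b10000001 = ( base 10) 129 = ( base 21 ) 63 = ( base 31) 45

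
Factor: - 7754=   -  2^1 * 3877^1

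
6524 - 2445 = 4079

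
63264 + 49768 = 113032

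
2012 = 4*503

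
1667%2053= 1667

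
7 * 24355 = 170485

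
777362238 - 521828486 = 255533752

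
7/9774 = 7/9774 = 0.00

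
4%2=0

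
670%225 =220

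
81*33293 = 2696733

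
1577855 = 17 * 92815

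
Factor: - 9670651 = -89^1*193^1*563^1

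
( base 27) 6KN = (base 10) 4937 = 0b1001101001001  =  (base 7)20252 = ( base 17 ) 1017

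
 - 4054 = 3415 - 7469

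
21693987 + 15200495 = 36894482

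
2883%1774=1109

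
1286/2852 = 643/1426 = 0.45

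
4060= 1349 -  - 2711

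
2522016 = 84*30024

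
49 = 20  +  29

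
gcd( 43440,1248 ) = 48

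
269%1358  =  269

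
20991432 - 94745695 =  - 73754263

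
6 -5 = 1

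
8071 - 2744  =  5327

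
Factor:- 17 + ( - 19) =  - 36  =  - 2^2 * 3^2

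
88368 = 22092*4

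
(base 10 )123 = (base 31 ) 3U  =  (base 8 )173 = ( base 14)8b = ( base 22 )5D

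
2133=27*79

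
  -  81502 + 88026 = 6524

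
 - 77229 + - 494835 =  - 572064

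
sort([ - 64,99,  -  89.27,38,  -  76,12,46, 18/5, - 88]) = [- 89.27, - 88,  -  76, - 64,18/5,12, 38,46,99]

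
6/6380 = 3/3190  =  0.00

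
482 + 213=695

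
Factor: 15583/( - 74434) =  - 2^( - 1)*15583^1* 37217^( - 1 )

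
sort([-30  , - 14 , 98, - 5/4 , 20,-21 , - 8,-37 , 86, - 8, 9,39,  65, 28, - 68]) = [-68, - 37, - 30, - 21 , - 14,  -  8,-8,- 5/4, 9 , 20, 28,39,65, 86, 98]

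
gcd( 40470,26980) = 13490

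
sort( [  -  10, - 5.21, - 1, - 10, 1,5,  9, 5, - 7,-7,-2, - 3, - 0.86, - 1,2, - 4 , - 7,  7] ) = [ - 10,-10 , -7, - 7, - 7, - 5.21, - 4,-3, - 2,-1, - 1, - 0.86, 1,2, 5, 5,7, 9 ]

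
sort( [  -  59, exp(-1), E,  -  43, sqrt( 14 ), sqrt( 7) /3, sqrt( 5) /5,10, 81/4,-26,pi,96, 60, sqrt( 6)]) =[-59, - 43,-26,  exp( - 1),sqrt( 5)/5 , sqrt( 7)/3,sqrt(6 ), E,pi,  sqrt( 14 ),10, 81/4, 60, 96] 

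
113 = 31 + 82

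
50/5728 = 25/2864= 0.01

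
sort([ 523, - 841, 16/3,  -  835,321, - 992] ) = [-992,- 841, - 835, 16/3,321, 523 ]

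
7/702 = 7/702=0.01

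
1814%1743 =71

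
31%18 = 13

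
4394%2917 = 1477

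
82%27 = 1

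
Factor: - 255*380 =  - 96900  =  -2^2*3^1*5^2*17^1*19^1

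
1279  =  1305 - 26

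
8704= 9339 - 635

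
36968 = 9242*4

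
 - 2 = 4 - 6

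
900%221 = 16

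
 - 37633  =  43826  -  81459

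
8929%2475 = 1504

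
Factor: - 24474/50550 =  - 4079/8425 = - 5^( - 2) * 337^( - 1)*4079^1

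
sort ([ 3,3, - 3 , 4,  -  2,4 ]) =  [ - 3, - 2,3, 3, 4, 4 ]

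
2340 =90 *26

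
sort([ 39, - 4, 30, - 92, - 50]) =[ - 92,-50, - 4, 30,39]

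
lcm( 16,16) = 16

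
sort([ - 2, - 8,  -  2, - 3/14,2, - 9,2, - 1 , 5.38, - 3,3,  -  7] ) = [-9, - 8, - 7, - 3, - 2, - 2, - 1, - 3/14,2 , 2  ,  3, 5.38 ] 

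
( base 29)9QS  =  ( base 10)8351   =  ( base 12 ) 49BB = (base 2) 10000010011111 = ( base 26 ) c95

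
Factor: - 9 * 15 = - 3^3 * 5^1 = - 135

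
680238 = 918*741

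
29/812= 1/28=0.04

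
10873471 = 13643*797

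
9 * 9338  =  84042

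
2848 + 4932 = 7780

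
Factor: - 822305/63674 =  - 2^( - 1)*5^1*11^1 * 13^( - 1)*31^( - 1)*79^( - 1)*14951^1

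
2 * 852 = 1704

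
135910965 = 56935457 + 78975508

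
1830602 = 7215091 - 5384489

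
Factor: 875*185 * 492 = 2^2*3^1*5^4 * 7^1 * 37^1*41^1= 79642500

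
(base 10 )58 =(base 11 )53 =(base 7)112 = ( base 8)72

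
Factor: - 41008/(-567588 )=2^2*3^ ( - 1)*7^(- 1)*11^1*29^( - 1 ) = 44/609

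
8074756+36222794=44297550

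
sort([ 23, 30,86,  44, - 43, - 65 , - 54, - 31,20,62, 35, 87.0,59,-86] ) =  [  -  86 , - 65,-54, - 43,  -  31 , 20,  23, 30,  35, 44,59,  62,86,87.0 ]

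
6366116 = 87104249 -80738133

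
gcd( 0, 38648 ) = 38648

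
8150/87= 93 + 59/87 = 93.68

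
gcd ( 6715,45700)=5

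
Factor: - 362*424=  -  153488 = - 2^4*53^1*181^1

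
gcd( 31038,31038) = 31038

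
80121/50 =1602+21/50 = 1602.42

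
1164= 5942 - 4778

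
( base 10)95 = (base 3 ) 10112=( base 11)87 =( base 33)2T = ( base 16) 5F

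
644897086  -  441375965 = 203521121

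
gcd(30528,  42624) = 576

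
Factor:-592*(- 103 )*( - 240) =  - 2^8*3^1*5^1*37^1 * 103^1= -14634240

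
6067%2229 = 1609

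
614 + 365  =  979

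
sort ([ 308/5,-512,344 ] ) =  [-512, 308/5, 344 ] 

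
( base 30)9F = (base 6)1153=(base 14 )165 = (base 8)435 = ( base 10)285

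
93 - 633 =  - 540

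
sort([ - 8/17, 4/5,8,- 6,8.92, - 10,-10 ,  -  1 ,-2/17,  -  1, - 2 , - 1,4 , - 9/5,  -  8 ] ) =[  -  10, - 10  , - 8,- 6,- 2,-9/5, -1, - 1, - 1 , - 8/17, - 2/17,4/5 , 4,8,8.92]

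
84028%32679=18670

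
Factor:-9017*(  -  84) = 757428 = 2^2*3^1*7^1*71^1*127^1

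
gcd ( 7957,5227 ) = 1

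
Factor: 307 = 307^1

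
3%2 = 1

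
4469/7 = 638 + 3/7 = 638.43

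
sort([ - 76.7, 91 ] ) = [ -76.7, 91]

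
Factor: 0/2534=0=0^1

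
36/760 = 9/190 =0.05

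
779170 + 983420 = 1762590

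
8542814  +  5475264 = 14018078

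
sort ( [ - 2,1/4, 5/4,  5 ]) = [ - 2,1/4, 5/4,5]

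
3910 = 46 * 85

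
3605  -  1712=1893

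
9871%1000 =871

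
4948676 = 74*66874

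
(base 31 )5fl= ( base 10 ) 5291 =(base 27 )76Q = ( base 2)1010010101011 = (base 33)4sb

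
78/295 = 78/295=0.26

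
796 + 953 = 1749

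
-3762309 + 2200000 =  - 1562309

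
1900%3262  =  1900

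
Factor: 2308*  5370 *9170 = 2^4* 3^1*5^2 * 7^1*131^1*179^1*577^1 = 113652613200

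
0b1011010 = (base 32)2Q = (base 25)3f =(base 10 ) 90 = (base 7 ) 156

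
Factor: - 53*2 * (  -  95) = 2^1*5^1*19^1*53^1 =10070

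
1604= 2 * 802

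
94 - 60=34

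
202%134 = 68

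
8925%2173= 233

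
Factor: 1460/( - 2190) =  - 2^1*3^(  -  1) = - 2/3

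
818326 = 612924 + 205402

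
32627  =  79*413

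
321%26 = 9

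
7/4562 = 7/4562 = 0.00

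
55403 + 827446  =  882849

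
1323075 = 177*7475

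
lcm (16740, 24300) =753300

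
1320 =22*60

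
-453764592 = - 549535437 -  - 95770845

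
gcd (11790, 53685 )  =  45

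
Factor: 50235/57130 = 51/58=2^( - 1 )*3^1 *17^1*29^( - 1) 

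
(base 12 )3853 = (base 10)6399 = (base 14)2491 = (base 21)eaf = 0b1100011111111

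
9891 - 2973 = 6918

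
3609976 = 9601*376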